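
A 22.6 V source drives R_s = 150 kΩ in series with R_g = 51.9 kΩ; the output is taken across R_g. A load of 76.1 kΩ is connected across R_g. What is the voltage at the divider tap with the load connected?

V_out ≈ 3.86 V

The load sits in parallel with R_g: R_g‖R_L = (51.9 × 76.1) / (51.9 + 76.1) = 30.86 kΩ.
V_out = 22.6 × 30.86 / (150 + 30.86) = 22.6 × 30.86/180.9 = 3.86 V.
(Unloaded it would have been 5.81 V.)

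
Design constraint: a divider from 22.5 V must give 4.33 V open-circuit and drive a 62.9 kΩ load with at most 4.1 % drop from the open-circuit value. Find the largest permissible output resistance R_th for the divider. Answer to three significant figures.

R_th ≤ 2.69 kΩ

Loading drop = R_th/(R_th + R_L) ≤ 0.0410, so R_th ≤ R_L · ε/(1−ε) = 62.9 kΩ × 0.0410/0.9590 = 2.69 kΩ.
(Any R1, R2 with R2/(R1+R2) = 0.192 and R1‖R2 ≤ 2.69 kΩ will meet the spec.)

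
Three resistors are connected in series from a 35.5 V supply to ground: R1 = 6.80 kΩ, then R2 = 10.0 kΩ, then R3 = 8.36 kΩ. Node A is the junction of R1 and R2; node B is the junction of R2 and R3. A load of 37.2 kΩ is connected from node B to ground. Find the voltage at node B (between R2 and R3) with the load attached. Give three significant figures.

V ≈ 10.3 V

At node B, R3 is in parallel with the load: R3‖R_L = 6.826 kΩ.
Below node A the resistance is R2 + (R3‖R_L) = 16.83 kΩ, so V_A = 35.5 × 16.83/23.63 = 25.28 V.
Then V_B = V_A × (R3‖R_L)/(R2 + R3‖R_L) = 25.28 × 6.826/16.83 = 10.3 V.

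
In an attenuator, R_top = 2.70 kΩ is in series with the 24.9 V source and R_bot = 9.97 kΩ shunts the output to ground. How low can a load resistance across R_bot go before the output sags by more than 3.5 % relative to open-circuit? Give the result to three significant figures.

R_L(min) ≈ 58.6 kΩ

Output resistance R_th = R_top‖R_bot = (2.70 × 9.97)/12.67 = 2.125 kΩ.
The fractional drop is R_th/(R_th + R_L); requiring this ≤ 0.0350 gives R_L ≥ R_th(1/0.0350 − 1) = 2.125 × 27.57 = 58.6 kΩ.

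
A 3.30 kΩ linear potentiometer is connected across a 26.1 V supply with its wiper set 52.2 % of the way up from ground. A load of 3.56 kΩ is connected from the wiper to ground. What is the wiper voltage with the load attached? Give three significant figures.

The wiper splits the pot into (1−α)R = 1.577 kΩ above and αR = 1.723 kΩ below.
Lower section ‖ load = 1.161 kΩ.
V_wiper = 26.1 × 1.161/(1.577 + 1.161) = 11.1 V.

V ≈ 11.1 V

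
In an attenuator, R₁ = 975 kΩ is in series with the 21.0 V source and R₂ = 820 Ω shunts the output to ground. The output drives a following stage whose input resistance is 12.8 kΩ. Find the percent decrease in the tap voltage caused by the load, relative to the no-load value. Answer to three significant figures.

The divider's output (Thévenin) resistance is R₁‖R₂ = 819.3 Ω.
Fractional drop under load = R_th/(R_th + R_L) = 819.3 / (819.3 + 12800) = 0.06016.
So the output falls by 6.02 %.

6.02 %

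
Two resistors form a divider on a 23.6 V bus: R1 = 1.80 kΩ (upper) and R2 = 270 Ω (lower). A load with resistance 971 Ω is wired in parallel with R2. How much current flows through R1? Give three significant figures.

I ≈ 11.7 mA

R2‖R_L = 211.3 Ω, so the source sees R1 + R2‖R_L = 2011 Ω.
I = 23.6 V / 2011 Ω = 11.7 mA.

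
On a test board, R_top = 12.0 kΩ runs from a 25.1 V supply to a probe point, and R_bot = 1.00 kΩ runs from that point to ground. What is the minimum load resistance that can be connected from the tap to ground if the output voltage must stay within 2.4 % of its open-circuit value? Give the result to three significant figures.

R_L(min) ≈ 37.5 kΩ

Output resistance R_th = R_top‖R_bot = (12000 × 1000)/13000 = 923.1 Ω.
The fractional drop is R_th/(R_th + R_L); requiring this ≤ 0.0240 gives R_L ≥ R_th(1/0.0240 − 1) = 923.1 × 40.67 = 37.5 kΩ.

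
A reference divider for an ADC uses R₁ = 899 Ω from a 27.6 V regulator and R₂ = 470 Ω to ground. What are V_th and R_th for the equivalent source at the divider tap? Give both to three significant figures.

V_th is the open-circuit tap voltage: 27.6 × 470/(899 + 470) = 9.48 V.
With the supply zeroed, R₁ and R₂ appear in parallel from the tap: R_th = R₁‖R₂ = (899 × 470)/1369 = 309 Ω.

V_th = 9.48 V, R_th = 309 Ω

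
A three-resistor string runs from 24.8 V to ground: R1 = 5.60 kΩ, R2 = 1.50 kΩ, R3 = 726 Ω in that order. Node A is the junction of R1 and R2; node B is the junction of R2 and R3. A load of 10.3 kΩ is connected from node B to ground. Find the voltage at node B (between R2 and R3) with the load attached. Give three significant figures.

V ≈ 2.16 V

At node B, R3 is in parallel with the load: R3‖R_L = 678.2 Ω.
Below node A the resistance is R2 + (R3‖R_L) = 2178 Ω, so V_A = 24.8 × 2178/7778 = 6.945 V.
Then V_B = V_A × (R3‖R_L)/(R2 + R3‖R_L) = 6.945 × 678.2/2178 = 2.16 V.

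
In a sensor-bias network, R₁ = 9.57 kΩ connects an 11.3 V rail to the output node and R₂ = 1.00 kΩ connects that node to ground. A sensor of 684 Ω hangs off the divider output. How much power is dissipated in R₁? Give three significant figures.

Total resistance from the source is R₁ + (R₂‖R_L) = 9976 Ω, so I = 11.3/9976 Ω = 1.133 mA.
P = I²·R₁ = (1.133 mA)² × 9.57 kΩ = 12.3 mW.

P ≈ 12.3 mW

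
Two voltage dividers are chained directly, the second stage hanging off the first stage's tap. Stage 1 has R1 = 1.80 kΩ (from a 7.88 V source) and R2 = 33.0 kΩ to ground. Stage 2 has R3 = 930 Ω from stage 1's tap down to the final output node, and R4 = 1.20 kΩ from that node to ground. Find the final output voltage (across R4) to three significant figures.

Stage 2 presents R3+R4 = 2130 Ω as a load on stage 1's tap.
Stage 1's lower leg becomes R2‖(R3+R4) = 2001 Ω, so V_mid = 7.88 × 2001/3801 = 4.148 V.
Stage 2 is itself unloaded: V_out = V_mid × R4/(R3+R4) = 4.148 × 1200/2130 = 2.34 V.

V_out ≈ 2.34 V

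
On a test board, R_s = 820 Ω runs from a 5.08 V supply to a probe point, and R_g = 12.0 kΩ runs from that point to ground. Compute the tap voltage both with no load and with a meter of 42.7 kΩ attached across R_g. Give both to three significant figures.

Open-circuit: V = 5.08 × 12000/(820 + 12000) = 4.76 V.
With the load, R_g becomes R_g‖R_L = 9367 Ω, so V = 5.08 × 9367/10190 = 4.67 V.

Unloaded: 4.76 V; loaded: 4.67 V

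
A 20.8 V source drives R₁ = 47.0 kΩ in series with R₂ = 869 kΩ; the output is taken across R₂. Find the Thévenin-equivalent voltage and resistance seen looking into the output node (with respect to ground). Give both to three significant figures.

V_th is the open-circuit tap voltage: 20.8 × 869/(47.0 + 869) = 19.7 V.
With the supply zeroed, R₁ and R₂ appear in parallel from the tap: R_th = R₁‖R₂ = (47.0 × 869)/916.0 = 44.6 kΩ.

V_th = 19.7 V, R_th = 44.6 kΩ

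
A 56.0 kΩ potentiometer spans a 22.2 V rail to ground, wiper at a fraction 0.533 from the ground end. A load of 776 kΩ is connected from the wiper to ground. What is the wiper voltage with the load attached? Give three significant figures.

V ≈ 11.6 V

The wiper splits the pot into (1−α)R = 26.15 kΩ above and αR = 29.85 kΩ below.
Lower section ‖ load = 28.74 kΩ.
V_wiper = 22.2 × 28.74/(26.15 + 28.74) = 11.6 V.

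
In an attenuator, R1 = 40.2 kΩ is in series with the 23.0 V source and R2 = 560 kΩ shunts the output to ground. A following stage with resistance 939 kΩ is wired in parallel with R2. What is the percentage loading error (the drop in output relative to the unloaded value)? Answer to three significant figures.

The divider's output (Thévenin) resistance is R1‖R2 = 37.51 kΩ.
Fractional drop under load = R_th/(R_th + R_L) = 37.51 / (37.51 + 939) = 0.03841.
So the output falls by 3.84 %.

3.84 %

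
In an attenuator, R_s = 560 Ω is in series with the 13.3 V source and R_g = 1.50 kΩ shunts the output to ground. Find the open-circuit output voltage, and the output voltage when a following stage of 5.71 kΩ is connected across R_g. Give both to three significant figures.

Unloaded: 9.68 V; loaded: 9.04 V

Open-circuit: V = 13.3 × 1500/(560 + 1500) = 9.68 V.
With the load, R_g becomes R_g‖R_L = 1188 Ω, so V = 13.3 × 1188/1748 = 9.04 V.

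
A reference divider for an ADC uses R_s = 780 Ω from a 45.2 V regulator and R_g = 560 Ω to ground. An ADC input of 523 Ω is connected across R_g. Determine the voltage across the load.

V_out ≈ 11.6 V

The load sits in parallel with R_g: R_g‖R_L = (560 × 523) / (560 + 523) = 270.4 Ω.
V_out = 45.2 × 270.4 / (780 + 270.4) = 45.2 × 270.4/1050 = 11.6 V.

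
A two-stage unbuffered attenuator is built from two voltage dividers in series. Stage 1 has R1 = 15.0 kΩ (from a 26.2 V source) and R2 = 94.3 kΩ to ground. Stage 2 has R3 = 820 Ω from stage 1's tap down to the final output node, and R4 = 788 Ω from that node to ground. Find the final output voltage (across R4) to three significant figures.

Stage 2 presents R3+R4 = 1608 Ω as a load on stage 1's tap.
Stage 1's lower leg becomes R2‖(R3+R4) = 1581 Ω, so V_mid = 26.2 × 1581/16580 = 2.498 V.
Stage 2 is itself unloaded: V_out = V_mid × R4/(R3+R4) = 2.498 × 788/1608 = 1.22 V.

V_out ≈ 1.22 V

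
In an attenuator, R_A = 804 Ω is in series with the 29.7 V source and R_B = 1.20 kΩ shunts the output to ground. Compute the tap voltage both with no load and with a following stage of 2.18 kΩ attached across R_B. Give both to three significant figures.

Unloaded: 17.8 V; loaded: 14.6 V

Open-circuit: V = 29.7 × 1200/(804 + 1200) = 17.8 V.
With the load, R_B becomes R_B‖R_L = 774.0 Ω, so V = 29.7 × 774.0/1578 = 14.6 V.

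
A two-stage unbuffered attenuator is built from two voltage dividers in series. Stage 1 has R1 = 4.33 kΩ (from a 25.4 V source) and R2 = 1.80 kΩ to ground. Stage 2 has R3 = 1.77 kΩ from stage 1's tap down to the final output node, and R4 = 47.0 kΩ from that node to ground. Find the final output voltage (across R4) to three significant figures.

V_out ≈ 7.01 V

Stage 2 presents R3+R4 = 48.77 kΩ as a load on stage 1's tap.
Stage 1's lower leg becomes R2‖(R3+R4) = 1.736 kΩ, so V_mid = 25.4 × 1.736/6.066 = 7.269 V.
Stage 2 is itself unloaded: V_out = V_mid × R4/(R3+R4) = 7.269 × 47.0/48.77 = 7.01 V.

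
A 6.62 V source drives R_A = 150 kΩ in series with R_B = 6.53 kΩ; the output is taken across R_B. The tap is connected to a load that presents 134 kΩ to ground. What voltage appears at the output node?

The load sits in parallel with R_B: R_B‖R_L = (6.53 × 134) / (6.53 + 134) = 6.227 kΩ.
V_out = 6.62 × 6.227 / (150 + 6.227) = 6.62 × 6.227/156.2 = 0.264 V.

V_out ≈ 0.264 V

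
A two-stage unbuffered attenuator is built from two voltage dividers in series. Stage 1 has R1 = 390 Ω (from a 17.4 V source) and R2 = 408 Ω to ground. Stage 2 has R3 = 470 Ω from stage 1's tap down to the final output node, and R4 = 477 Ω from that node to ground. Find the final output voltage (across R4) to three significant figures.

Stage 2 presents R3+R4 = 947.0 Ω as a load on stage 1's tap.
Stage 1's lower leg becomes R2‖(R3+R4) = 285.1 Ω, so V_mid = 17.4 × 285.1/675.1 = 7.349 V.
Stage 2 is itself unloaded: V_out = V_mid × R4/(R3+R4) = 7.349 × 477/947.0 = 3.70 V.

V_out ≈ 3.70 V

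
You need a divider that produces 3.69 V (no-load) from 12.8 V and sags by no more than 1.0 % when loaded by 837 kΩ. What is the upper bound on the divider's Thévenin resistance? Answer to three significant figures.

Loading drop = R_th/(R_th + R_L) ≤ 0.0100, so R_th ≤ R_L · ε/(1−ε) = 837 kΩ × 0.0100/0.9900 = 8.45 kΩ.
(Any R1, R2 with R2/(R1+R2) = 0.288 and R1‖R2 ≤ 8.45 kΩ will meet the spec.)

R_th ≤ 8.45 kΩ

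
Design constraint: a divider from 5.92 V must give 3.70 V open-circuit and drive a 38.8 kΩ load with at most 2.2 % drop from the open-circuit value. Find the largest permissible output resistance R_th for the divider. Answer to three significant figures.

Loading drop = R_th/(R_th + R_L) ≤ 0.0220, so R_th ≤ R_L · ε/(1−ε) = 38.8 kΩ × 0.0220/0.9780 = 873 Ω.

R_th ≤ 873 Ω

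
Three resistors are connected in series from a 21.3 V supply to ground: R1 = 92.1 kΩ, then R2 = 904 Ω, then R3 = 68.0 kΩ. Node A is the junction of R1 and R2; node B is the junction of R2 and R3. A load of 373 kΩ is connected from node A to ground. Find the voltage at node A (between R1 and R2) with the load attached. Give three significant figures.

V ≈ 8.24 V

Below node A the series string R2+R3 = 68900 Ω sits in parallel with the 373000 Ω load: 58160 Ω.
V_A = 21.3 × 58160/(92100 + 58160) = 8.24 V.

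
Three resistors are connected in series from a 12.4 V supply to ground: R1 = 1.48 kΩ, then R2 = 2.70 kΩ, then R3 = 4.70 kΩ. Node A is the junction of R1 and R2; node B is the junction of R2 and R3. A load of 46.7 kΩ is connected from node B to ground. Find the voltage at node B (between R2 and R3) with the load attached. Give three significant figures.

At node B, R3 is in parallel with the load: R3‖R_L = 4.270 kΩ.
Below node A the resistance is R2 + (R3‖R_L) = 6.970 kΩ, so V_A = 12.4 × 6.970/8.450 = 10.23 V.
Then V_B = V_A × (R3‖R_L)/(R2 + R3‖R_L) = 10.23 × 4.270/6.970 = 6.27 V.

V ≈ 6.27 V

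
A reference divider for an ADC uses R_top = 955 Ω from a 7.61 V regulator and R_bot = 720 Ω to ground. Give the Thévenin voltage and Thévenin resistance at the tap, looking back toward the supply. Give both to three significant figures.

V_th is the open-circuit tap voltage: 7.61 × 720/(955 + 720) = 3.27 V.
With the supply zeroed, R_top and R_bot appear in parallel from the tap: R_th = R_top‖R_bot = (955 × 720)/1675 = 411 Ω.

V_th = 3.27 V, R_th = 411 Ω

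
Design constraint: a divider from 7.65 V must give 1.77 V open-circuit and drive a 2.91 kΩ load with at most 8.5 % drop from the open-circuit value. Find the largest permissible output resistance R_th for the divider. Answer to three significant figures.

Loading drop = R_th/(R_th + R_L) ≤ 0.0850, so R_th ≤ R_L · ε/(1−ε) = 2.91 kΩ × 0.0850/0.9150 = 270 Ω.
(Any R1, R2 with R2/(R1+R2) = 0.231 and R1‖R2 ≤ 270 Ω will meet the spec.)

R_th ≤ 270 Ω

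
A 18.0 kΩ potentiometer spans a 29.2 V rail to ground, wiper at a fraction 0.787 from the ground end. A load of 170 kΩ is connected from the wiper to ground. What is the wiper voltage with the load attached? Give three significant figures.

V ≈ 22.6 V

The wiper splits the pot into (1−α)R = 3.834 kΩ above and αR = 14.17 kΩ below.
Lower section ‖ load = 13.08 kΩ.
V_wiper = 29.2 × 13.08/(3.834 + 13.08) = 22.6 V.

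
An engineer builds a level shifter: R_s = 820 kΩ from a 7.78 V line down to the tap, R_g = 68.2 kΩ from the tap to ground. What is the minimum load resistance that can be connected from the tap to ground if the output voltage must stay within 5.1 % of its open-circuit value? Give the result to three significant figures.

R_L(min) ≈ 1.17 MΩ

Output resistance R_th = R_s‖R_g = (820 × 68.2)/888.2 = 62.96 kΩ.
The fractional drop is R_th/(R_th + R_L); requiring this ≤ 0.0510 gives R_L ≥ R_th(1/0.0510 − 1) = 62.96 × 18.61 = 1.17 MΩ.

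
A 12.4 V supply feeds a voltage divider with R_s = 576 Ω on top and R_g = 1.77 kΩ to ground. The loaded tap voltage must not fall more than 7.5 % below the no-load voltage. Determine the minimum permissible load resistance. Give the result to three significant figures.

R_L(min) ≈ 5.36 kΩ

Output resistance R_th = R_s‖R_g = (576 × 1770)/2346 = 434.6 Ω.
The fractional drop is R_th/(R_th + R_L); requiring this ≤ 0.0750 gives R_L ≥ R_th(1/0.0750 − 1) = 434.6 × 12.33 = 5.36 kΩ.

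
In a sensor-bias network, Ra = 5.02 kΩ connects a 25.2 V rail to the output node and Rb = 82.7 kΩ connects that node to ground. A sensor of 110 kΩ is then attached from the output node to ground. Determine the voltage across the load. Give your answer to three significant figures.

V_out ≈ 22.8 V

The load sits in parallel with Rb: Rb‖R_L = (82.7 × 110) / (82.7 + 110) = 47.21 kΩ.
V_out = 25.2 × 47.21 / (5.02 + 47.21) = 25.2 × 47.21/52.23 = 22.8 V.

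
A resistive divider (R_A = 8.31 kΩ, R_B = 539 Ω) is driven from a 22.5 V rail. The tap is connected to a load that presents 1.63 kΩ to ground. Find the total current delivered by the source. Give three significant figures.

R_B‖R_L = 405.1 Ω, so the source sees R_A + R_B‖R_L = 8715 Ω.
I = 22.5 V / 8715 Ω = 2.58 mA.

I ≈ 2.58 mA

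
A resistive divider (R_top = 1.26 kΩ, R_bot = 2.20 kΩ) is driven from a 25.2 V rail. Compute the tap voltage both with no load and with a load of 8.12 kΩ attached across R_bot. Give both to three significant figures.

Open-circuit: V = 25.2 × 2.20/(1.26 + 2.20) = 16.0 V.
With the load, R_bot becomes R_bot‖R_L = 1.731 kΩ, so V = 25.2 × 1.731/2.991 = 14.6 V.

Unloaded: 16.0 V; loaded: 14.6 V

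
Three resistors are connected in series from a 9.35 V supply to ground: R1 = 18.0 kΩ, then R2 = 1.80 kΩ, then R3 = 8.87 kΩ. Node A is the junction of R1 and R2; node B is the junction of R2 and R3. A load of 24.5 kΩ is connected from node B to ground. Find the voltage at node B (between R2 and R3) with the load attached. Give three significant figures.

At node B, R3 is in parallel with the load: R3‖R_L = 6.512 kΩ.
Below node A the resistance is R2 + (R3‖R_L) = 8.312 kΩ, so V_A = 9.35 × 8.312/26.31 = 2.954 V.
Then V_B = V_A × (R3‖R_L)/(R2 + R3‖R_L) = 2.954 × 6.512/8.312 = 2.31 V.

V ≈ 2.31 V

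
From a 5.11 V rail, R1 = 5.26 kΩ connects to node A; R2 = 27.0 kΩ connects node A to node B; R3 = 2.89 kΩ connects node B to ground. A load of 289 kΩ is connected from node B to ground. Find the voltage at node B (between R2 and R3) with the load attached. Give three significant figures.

At node B, R3 is in parallel with the load: R3‖R_L = 2.861 kΩ.
Below node A the resistance is R2 + (R3‖R_L) = 29.86 kΩ, so V_A = 5.11 × 29.86/35.12 = 4.345 V.
Then V_B = V_A × (R3‖R_L)/(R2 + R3‖R_L) = 4.345 × 2.861/29.86 = 0.416 V.

V ≈ 0.416 V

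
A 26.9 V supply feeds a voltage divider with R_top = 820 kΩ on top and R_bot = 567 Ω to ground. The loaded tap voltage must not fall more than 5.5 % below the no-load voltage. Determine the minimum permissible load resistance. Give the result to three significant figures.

R_L(min) ≈ 9.74 kΩ

Output resistance R_th = R_top‖R_bot = (820000 × 567)/820600 = 566.6 Ω.
The fractional drop is R_th/(R_th + R_L); requiring this ≤ 0.0550 gives R_L ≥ R_th(1/0.0550 − 1) = 566.6 × 17.18 = 9.74 kΩ.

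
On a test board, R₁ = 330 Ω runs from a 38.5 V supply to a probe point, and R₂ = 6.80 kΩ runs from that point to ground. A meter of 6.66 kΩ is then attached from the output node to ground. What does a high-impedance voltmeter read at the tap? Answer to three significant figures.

The load sits in parallel with R₂: R₂‖R_L = (6800 × 6660) / (6800 + 6660) = 3365 Ω.
V_out = 38.5 × 3365 / (330 + 3365) = 38.5 × 3365/3695 = 35.1 V.

V_out ≈ 35.1 V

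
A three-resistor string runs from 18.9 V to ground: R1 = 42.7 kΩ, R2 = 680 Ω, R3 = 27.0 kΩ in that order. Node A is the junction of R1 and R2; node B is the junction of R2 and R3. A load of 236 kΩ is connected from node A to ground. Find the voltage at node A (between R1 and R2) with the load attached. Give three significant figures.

V ≈ 6.94 V

Below node A the series string R2+R3 = 27680 Ω sits in parallel with the 236000 Ω load: 24770 Ω.
V_A = 18.9 × 24770/(42700 + 24770) = 6.94 V.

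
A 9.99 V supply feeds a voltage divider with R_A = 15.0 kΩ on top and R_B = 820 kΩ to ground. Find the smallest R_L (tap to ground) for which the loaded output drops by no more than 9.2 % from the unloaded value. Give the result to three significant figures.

Output resistance R_th = R_A‖R_B = (15.0 × 820)/835.0 = 14.73 kΩ.
The fractional drop is R_th/(R_th + R_L); requiring this ≤ 0.0920 gives R_L ≥ R_th(1/0.0920 − 1) = 14.73 × 9.870 = 145 kΩ.

R_L(min) ≈ 145 kΩ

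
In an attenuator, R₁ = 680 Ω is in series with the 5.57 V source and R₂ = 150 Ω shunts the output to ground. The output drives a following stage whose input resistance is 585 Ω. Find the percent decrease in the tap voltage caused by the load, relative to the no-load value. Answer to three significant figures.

17.4 %

Unloaded V = 5.57 × 150/830.0 = 1.007 V.
Loaded: R₂‖R_L = 119.4 Ω, giving V = 5.57 × 119.4/799.4 = 0.8319 V.
Drop = (1.007 − 0.8319) / 1.007 = 17.4 %.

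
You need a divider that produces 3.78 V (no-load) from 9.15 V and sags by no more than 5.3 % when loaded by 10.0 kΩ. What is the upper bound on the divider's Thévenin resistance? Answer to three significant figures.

Loading drop = R_th/(R_th + R_L) ≤ 0.0530, so R_th ≤ R_L · ε/(1−ε) = 10.0 kΩ × 0.0530/0.9470 = 560 Ω.
(Any R1, R2 with R2/(R1+R2) = 0.413 and R1‖R2 ≤ 560 Ω will meet the spec.)

R_th ≤ 560 Ω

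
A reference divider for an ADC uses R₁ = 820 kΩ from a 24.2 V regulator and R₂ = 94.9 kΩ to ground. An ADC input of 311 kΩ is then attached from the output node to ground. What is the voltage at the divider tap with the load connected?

The load sits in parallel with R₂: R₂‖R_L = (94.9 × 311) / (94.9 + 311) = 72.71 kΩ.
V_out = 24.2 × 72.71 / (820 + 72.71) = 24.2 × 72.71/892.7 = 1.97 V.
(Unloaded it would have been 2.51 V.)

V_out ≈ 1.97 V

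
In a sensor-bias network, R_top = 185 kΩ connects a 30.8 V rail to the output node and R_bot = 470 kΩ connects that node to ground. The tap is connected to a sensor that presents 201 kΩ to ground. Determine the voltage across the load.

V_out ≈ 13.3 V

The load sits in parallel with R_bot: R_bot‖R_L = (470 × 201) / (470 + 201) = 140.8 kΩ.
V_out = 30.8 × 140.8 / (185 + 140.8) = 30.8 × 140.8/325.8 = 13.3 V.
(Unloaded it would have been 22.1 V.)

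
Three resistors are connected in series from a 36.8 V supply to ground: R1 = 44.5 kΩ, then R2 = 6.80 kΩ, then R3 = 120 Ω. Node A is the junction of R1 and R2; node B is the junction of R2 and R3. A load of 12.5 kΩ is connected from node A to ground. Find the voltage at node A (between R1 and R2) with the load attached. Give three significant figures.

V ≈ 3.35 V

Below node A the series string R2+R3 = 6920 Ω sits in parallel with the 12500 Ω load: 4454 Ω.
V_A = 36.8 × 4454/(44500 + 4454) = 3.35 V.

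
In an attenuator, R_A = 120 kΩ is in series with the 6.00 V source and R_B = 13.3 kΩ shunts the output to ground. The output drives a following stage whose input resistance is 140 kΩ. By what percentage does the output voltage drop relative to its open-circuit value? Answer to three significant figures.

The divider's output (Thévenin) resistance is R_A‖R_B = 11.97 kΩ.
Fractional drop under load = R_th/(R_th + R_L) = 11.97 / (11.97 + 140) = 0.07878.
So the output falls by 7.88 %.

7.88 %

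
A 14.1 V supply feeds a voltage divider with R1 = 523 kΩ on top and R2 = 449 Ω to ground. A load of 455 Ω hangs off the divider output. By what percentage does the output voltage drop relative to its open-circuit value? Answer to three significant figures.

49.6 %

Unloaded V = 14.1 × 449/523400 = 0.01209 V.
Loaded: R2‖R_L = 226.0 Ω, giving V = 14.1 × 226.0/523200 = 0.006090 V.
Drop = (0.01209 − 0.006090) / 0.01209 = 49.6 %.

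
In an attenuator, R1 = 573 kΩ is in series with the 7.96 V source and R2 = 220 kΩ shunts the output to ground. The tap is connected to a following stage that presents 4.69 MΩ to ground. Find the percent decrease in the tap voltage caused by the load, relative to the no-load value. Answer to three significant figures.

3.28 %

The divider's output (Thévenin) resistance is R1‖R2 = 159.0 kΩ.
Fractional drop under load = R_th/(R_th + R_L) = 159.0 / (159.0 + 4690) = 0.03278.
So the output falls by 3.28 %.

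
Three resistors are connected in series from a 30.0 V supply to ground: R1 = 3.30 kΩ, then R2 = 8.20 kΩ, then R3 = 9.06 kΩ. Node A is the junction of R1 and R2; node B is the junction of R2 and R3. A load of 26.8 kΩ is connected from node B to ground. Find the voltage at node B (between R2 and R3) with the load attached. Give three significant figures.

At node B, R3 is in parallel with the load: R3‖R_L = 6.771 kΩ.
Below node A the resistance is R2 + (R3‖R_L) = 14.97 kΩ, so V_A = 30.0 × 14.97/18.27 = 24.58 V.
Then V_B = V_A × (R3‖R_L)/(R2 + R3‖R_L) = 24.58 × 6.771/14.97 = 11.1 V.

V ≈ 11.1 V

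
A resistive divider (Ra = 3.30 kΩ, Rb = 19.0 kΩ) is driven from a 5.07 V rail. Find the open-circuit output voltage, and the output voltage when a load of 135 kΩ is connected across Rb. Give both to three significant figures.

Open-circuit: V = 5.07 × 19.0/(3.30 + 19.0) = 4.32 V.
With the load, Rb becomes Rb‖R_L = 16.66 kΩ, so V = 5.07 × 16.66/19.96 = 4.23 V.

Unloaded: 4.32 V; loaded: 4.23 V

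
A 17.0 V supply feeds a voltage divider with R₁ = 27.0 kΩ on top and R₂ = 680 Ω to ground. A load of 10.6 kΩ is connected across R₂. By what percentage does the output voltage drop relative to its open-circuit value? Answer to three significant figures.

5.89 %

The divider's output (Thévenin) resistance is R₁‖R₂ = 663.3 Ω.
Fractional drop under load = R_th/(R_th + R_L) = 663.3 / (663.3 + 10600) = 0.05889.
So the output falls by 5.89 %.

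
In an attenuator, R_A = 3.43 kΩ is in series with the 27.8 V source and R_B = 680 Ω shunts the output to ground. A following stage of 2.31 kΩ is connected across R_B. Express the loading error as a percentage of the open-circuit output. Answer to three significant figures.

The divider's output (Thévenin) resistance is R_A‖R_B = 567.5 Ω.
Fractional drop under load = R_th/(R_th + R_L) = 567.5 / (567.5 + 2310) = 0.1972.
So the output falls by 19.7 %.

19.7 %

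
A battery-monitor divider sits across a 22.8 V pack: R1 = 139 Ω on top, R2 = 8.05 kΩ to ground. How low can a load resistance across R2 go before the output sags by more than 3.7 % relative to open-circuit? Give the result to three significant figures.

R_L(min) ≈ 3.56 kΩ

Output resistance R_th = R1‖R2 = (139 × 8050)/8189 = 136.6 Ω.
The fractional drop is R_th/(R_th + R_L); requiring this ≤ 0.0370 gives R_L ≥ R_th(1/0.0370 − 1) = 136.6 × 26.03 = 3.56 kΩ.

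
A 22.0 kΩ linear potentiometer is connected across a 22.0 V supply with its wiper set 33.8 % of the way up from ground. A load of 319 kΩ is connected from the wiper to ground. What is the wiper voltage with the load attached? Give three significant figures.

The wiper splits the pot into (1−α)R = 14.56 kΩ above and αR = 7.436 kΩ below.
Lower section ‖ load = 7.267 kΩ.
V_wiper = 22.0 × 7.267/(14.56 + 7.267) = 7.32 V.

V ≈ 7.32 V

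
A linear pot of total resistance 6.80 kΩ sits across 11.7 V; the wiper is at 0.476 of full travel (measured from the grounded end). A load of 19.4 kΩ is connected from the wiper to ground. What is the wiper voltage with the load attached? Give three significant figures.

The wiper splits the pot into (1−α)R = 3.563 kΩ above and αR = 3.237 kΩ below.
Lower section ‖ load = 2.774 kΩ.
V_wiper = 11.7 × 2.774/(3.563 + 2.774) = 5.12 V.

V ≈ 5.12 V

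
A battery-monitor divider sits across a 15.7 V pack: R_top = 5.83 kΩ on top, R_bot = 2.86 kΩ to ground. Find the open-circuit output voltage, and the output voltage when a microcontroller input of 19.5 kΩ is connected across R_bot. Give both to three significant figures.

Unloaded: 5.17 V; loaded: 4.70 V

Open-circuit: V = 15.7 × 2.86/(5.83 + 2.86) = 5.17 V.
With the load, R_bot becomes R_bot‖R_L = 2.494 kΩ, so V = 15.7 × 2.494/8.324 = 4.70 V.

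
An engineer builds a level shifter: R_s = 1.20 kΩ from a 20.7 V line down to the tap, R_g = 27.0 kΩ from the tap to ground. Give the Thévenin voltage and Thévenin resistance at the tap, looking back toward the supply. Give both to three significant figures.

V_th is the open-circuit tap voltage: 20.7 × 27.0/(1.20 + 27.0) = 19.8 V.
With the supply zeroed, R_s and R_g appear in parallel from the tap: R_th = R_s‖R_g = (1.20 × 27.0)/28.20 = 1.15 kΩ.

V_th = 19.8 V, R_th = 1.15 kΩ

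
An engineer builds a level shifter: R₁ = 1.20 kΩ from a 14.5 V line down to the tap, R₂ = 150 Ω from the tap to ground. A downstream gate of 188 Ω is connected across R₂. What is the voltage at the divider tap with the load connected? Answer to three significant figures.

The load sits in parallel with R₂: R₂‖R_L = (150 × 188) / (150 + 188) = 83.43 Ω.
V_out = 14.5 × 83.43 / (1200 + 83.43) = 14.5 × 83.43/1283 = 0.943 V.

V_out ≈ 0.943 V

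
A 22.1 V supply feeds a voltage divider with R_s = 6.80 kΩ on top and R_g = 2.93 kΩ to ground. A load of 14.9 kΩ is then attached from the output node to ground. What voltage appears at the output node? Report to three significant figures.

V_out ≈ 5.85 V

The load sits in parallel with R_g: R_g‖R_L = (2.93 × 14.9) / (2.93 + 14.9) = 2.449 kΩ.
V_out = 22.1 × 2.449 / (6.80 + 2.449) = 22.1 × 2.449/9.249 = 5.85 V.
(Unloaded it would have been 6.65 V.)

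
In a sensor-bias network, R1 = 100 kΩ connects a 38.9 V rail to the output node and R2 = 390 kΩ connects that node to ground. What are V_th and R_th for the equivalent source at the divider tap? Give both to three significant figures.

V_th = 31.0 V, R_th = 79.6 kΩ

V_th is the open-circuit tap voltage: 38.9 × 390/(100 + 390) = 31.0 V.
With the supply zeroed, R1 and R2 appear in parallel from the tap: R_th = R1‖R2 = (100 × 390)/490.0 = 79.6 kΩ.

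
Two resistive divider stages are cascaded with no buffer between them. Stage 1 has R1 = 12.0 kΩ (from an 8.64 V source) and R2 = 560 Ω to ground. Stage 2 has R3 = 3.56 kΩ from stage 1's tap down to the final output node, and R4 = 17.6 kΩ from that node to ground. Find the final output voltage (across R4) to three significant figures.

V_out ≈ 0.313 V

Stage 2 presents R3+R4 = 21160 Ω as a load on stage 1's tap.
Stage 1's lower leg becomes R2‖(R3+R4) = 545.6 Ω, so V_mid = 8.64 × 545.6/12550 = 0.3757 V.
Stage 2 is itself unloaded: V_out = V_mid × R4/(R3+R4) = 0.3757 × 17600/21160 = 0.313 V.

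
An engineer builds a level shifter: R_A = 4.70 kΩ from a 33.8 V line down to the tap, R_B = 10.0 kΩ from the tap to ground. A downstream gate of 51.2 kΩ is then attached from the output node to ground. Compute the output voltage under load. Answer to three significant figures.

V_out ≈ 21.6 V

The load sits in parallel with R_B: R_B‖R_L = (10.0 × 51.2) / (10.0 + 51.2) = 8.366 kΩ.
V_out = 33.8 × 8.366 / (4.70 + 8.366) = 33.8 × 8.366/13.07 = 21.6 V.
(Unloaded it would have been 23.0 V.)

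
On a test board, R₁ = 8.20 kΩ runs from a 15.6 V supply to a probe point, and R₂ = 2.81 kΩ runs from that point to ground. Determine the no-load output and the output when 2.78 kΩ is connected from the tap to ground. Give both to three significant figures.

Unloaded: 3.98 V; loaded: 2.27 V

Open-circuit: V = 15.6 × 2.81/(8.20 + 2.81) = 3.98 V.
With the load, R₂ becomes R₂‖R_L = 1.397 kΩ, so V = 15.6 × 1.397/9.597 = 2.27 V.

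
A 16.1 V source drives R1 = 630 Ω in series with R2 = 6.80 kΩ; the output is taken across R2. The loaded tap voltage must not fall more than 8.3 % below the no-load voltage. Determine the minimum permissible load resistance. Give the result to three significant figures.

R_L(min) ≈ 6.37 kΩ

Output resistance R_th = R1‖R2 = (630 × 6800)/7430 = 576.6 Ω.
The fractional drop is R_th/(R_th + R_L); requiring this ≤ 0.0830 gives R_L ≥ R_th(1/0.0830 − 1) = 576.6 × 11.05 = 6.37 kΩ.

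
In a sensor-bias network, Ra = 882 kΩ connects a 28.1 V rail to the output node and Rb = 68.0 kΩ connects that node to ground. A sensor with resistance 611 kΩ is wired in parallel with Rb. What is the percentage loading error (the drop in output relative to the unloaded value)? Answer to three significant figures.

The divider's output (Thévenin) resistance is Ra‖Rb = 63.13 kΩ.
Fractional drop under load = R_th/(R_th + R_L) = 63.13 / (63.13 + 611) = 0.09365.
So the output falls by 9.37 %.

9.37 %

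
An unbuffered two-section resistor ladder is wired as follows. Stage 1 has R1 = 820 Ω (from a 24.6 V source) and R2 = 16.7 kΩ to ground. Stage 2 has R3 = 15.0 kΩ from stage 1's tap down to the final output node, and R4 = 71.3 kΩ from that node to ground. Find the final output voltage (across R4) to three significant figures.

V_out ≈ 19.2 V

Stage 2 presents R3+R4 = 86300 Ω as a load on stage 1's tap.
Stage 1's lower leg becomes R2‖(R3+R4) = 13990 Ω, so V_mid = 24.6 × 13990/14810 = 23.24 V.
Stage 2 is itself unloaded: V_out = V_mid × R4/(R3+R4) = 23.24 × 71300/86300 = 19.2 V.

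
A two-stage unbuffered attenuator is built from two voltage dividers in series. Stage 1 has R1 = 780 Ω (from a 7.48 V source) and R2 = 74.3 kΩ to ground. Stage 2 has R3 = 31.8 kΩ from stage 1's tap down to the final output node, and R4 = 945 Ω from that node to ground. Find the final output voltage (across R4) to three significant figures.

V_out ≈ 0.209 V

Stage 2 presents R3+R4 = 32740 Ω as a load on stage 1's tap.
Stage 1's lower leg becomes R2‖(R3+R4) = 22730 Ω, so V_mid = 7.48 × 22730/23510 = 7.232 V.
Stage 2 is itself unloaded: V_out = V_mid × R4/(R3+R4) = 7.232 × 945/32740 = 0.209 V.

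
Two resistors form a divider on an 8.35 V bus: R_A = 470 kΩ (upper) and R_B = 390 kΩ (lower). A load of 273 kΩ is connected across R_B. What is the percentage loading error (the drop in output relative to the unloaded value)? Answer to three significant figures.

Unloaded V = 8.35 × 390/860.0 = 3.787 V.
Loaded: R_B‖R_L = 160.6 kΩ, giving V = 8.35 × 160.6/630.6 = 2.126 V.
Drop = (3.787 − 2.126) / 3.787 = 43.8 %.

43.8 %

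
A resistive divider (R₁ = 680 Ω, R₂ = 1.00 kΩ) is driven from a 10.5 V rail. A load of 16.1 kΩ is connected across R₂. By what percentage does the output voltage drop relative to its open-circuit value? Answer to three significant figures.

The divider's output (Thévenin) resistance is R₁‖R₂ = 404.8 Ω.
Fractional drop under load = R_th/(R_th + R_L) = 404.8 / (404.8 + 16100) = 0.02452.
So the output falls by 2.45 %.

2.45 %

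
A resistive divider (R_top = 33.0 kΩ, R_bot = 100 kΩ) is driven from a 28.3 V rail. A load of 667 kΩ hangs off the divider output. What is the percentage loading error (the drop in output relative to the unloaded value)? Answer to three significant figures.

The divider's output (Thévenin) resistance is R_top‖R_bot = 24.81 kΩ.
Fractional drop under load = R_th/(R_th + R_L) = 24.81 / (24.81 + 667) = 0.03587.
So the output falls by 3.59 %.

3.59 %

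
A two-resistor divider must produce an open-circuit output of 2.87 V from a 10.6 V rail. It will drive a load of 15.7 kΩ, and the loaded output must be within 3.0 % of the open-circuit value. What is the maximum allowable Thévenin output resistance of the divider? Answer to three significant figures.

Loading drop = R_th/(R_th + R_L) ≤ 0.0300, so R_th ≤ R_L · ε/(1−ε) = 15.7 kΩ × 0.0300/0.9700 = 486 Ω.
(Any R1, R2 with R2/(R1+R2) = 0.271 and R1‖R2 ≤ 486 Ω will meet the spec.)

R_th ≤ 486 Ω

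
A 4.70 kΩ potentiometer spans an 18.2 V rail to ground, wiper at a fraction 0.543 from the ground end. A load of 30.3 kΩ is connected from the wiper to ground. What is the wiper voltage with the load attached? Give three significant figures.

The wiper splits the pot into (1−α)R = 2.148 kΩ above and αR = 2.552 kΩ below.
Lower section ‖ load = 2.354 kΩ.
V_wiper = 18.2 × 2.354/(2.148 + 2.354) = 9.52 V.

V ≈ 9.52 V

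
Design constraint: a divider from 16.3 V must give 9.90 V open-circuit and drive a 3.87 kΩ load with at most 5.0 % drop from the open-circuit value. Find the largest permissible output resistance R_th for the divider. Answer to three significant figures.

Loading drop = R_th/(R_th + R_L) ≤ 0.0500, so R_th ≤ R_L · ε/(1−ε) = 3.87 kΩ × 0.0500/0.9500 = 204 Ω.
(Any R1, R2 with R2/(R1+R2) = 0.607 and R1‖R2 ≤ 204 Ω will meet the spec.)

R_th ≤ 204 Ω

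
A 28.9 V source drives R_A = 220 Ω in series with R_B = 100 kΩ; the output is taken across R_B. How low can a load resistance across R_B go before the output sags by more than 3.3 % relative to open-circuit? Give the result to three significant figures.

R_L(min) ≈ 6.43 kΩ

Output resistance R_th = R_A‖R_B = (220 × 100000)/100200 = 219.5 Ω.
The fractional drop is R_th/(R_th + R_L); requiring this ≤ 0.0330 gives R_L ≥ R_th(1/0.0330 − 1) = 219.5 × 29.30 = 6.43 kΩ.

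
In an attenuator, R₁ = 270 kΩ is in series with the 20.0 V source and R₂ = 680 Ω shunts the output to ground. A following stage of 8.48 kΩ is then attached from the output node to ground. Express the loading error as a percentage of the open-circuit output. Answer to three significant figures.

7.41 %

The divider's output (Thévenin) resistance is R₁‖R₂ = 678.3 Ω.
Fractional drop under load = R_th/(R_th + R_L) = 678.3 / (678.3 + 8480) = 0.07406.
So the output falls by 7.41 %.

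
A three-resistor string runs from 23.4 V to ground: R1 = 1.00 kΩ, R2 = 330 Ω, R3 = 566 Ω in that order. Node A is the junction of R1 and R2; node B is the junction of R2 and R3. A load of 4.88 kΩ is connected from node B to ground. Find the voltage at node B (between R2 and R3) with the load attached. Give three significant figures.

At node B, R3 is in parallel with the load: R3‖R_L = 507.2 Ω.
Below node A the resistance is R2 + (R3‖R_L) = 837.2 Ω, so V_A = 23.4 × 837.2/1837 = 10.66 V.
Then V_B = V_A × (R3‖R_L)/(R2 + R3‖R_L) = 10.66 × 507.2/837.2 = 6.46 V.

V ≈ 6.46 V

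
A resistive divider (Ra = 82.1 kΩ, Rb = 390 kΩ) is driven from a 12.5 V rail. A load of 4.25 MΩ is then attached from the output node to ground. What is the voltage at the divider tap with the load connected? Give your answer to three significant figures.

The load sits in parallel with Rb: Rb‖R_L = (390 × 4250) / (390 + 4250) = 357.2 kΩ.
V_out = 12.5 × 357.2 / (82.1 + 357.2) = 12.5 × 357.2/439.3 = 10.2 V.

V_out ≈ 10.2 V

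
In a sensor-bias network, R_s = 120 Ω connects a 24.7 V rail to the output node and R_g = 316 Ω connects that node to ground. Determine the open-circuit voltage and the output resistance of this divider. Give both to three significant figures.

V_th is the open-circuit tap voltage: 24.7 × 316/(120 + 316) = 17.9 V.
With the supply zeroed, R_s and R_g appear in parallel from the tap: R_th = R_s‖R_g = (120 × 316)/436.0 = 87.0 Ω.

V_th = 17.9 V, R_th = 87.0 Ω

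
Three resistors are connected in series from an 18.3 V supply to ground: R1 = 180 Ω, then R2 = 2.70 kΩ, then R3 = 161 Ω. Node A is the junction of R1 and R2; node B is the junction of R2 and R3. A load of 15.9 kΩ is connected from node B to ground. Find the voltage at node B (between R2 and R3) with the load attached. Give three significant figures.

At node B, R3 is in parallel with the load: R3‖R_L = 159.4 Ω.
Below node A the resistance is R2 + (R3‖R_L) = 2859 Ω, so V_A = 18.3 × 2859/3039 = 17.22 V.
Then V_B = V_A × (R3‖R_L)/(R2 + R3‖R_L) = 17.22 × 159.4/2859 = 0.960 V.

V ≈ 0.960 V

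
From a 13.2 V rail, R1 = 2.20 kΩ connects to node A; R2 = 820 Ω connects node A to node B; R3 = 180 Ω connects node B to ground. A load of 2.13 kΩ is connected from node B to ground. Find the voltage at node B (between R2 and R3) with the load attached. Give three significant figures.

At node B, R3 is in parallel with the load: R3‖R_L = 166.0 Ω.
Below node A the resistance is R2 + (R3‖R_L) = 986.0 Ω, so V_A = 13.2 × 986.0/3186 = 4.085 V.
Then V_B = V_A × (R3‖R_L)/(R2 + R3‖R_L) = 4.085 × 166.0/986.0 = 0.688 V.

V ≈ 0.688 V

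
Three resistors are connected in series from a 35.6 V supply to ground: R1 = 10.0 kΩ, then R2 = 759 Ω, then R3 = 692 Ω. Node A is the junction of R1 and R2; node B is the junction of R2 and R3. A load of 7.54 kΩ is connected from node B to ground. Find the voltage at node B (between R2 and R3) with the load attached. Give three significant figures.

At node B, R3 is in parallel with the load: R3‖R_L = 633.8 Ω.
Below node A the resistance is R2 + (R3‖R_L) = 1393 Ω, so V_A = 35.6 × 1393/11390 = 4.352 V.
Then V_B = V_A × (R3‖R_L)/(R2 + R3‖R_L) = 4.352 × 633.8/1393 = 1.98 V.

V ≈ 1.98 V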